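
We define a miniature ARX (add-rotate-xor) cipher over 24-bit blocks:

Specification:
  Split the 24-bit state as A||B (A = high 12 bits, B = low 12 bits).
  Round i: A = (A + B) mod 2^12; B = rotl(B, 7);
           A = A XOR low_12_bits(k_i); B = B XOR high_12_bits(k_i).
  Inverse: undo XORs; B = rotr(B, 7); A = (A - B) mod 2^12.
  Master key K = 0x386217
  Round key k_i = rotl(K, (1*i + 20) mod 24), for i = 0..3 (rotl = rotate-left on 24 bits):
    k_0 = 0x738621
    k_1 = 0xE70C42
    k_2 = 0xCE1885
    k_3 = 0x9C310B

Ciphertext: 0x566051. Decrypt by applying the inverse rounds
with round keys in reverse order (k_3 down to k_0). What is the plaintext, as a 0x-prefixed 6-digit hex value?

0x36C105

s_0 = ciphertext = 0x566051
s_1 = InvRound(s_0, k_3) = 0x21A253
s_2 = InvRound(s_1, k_2) = 0x44265D
s_3 = InvRound(s_2, k_1) = 0x2505B0
s_4 = InvRound(s_3, k_0) = 0x36C105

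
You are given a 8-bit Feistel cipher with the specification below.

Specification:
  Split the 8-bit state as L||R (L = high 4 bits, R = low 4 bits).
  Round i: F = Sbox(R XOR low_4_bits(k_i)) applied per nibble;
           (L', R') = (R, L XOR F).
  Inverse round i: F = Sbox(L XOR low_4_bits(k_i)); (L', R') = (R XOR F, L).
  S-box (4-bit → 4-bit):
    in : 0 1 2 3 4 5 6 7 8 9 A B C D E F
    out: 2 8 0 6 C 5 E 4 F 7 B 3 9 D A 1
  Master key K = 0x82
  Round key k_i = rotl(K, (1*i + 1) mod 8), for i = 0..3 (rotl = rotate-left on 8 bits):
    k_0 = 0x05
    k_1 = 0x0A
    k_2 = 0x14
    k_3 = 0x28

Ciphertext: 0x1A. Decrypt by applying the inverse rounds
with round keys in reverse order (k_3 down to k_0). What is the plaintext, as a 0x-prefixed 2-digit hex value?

s_0 = ciphertext = 0x1A
s_1 = InvRound(s_0, k_3) = 0xD1
s_2 = InvRound(s_1, k_2) = 0x6D
s_3 = InvRound(s_2, k_1) = 0x46
s_4 = InvRound(s_3, k_0) = 0xE4

0xE4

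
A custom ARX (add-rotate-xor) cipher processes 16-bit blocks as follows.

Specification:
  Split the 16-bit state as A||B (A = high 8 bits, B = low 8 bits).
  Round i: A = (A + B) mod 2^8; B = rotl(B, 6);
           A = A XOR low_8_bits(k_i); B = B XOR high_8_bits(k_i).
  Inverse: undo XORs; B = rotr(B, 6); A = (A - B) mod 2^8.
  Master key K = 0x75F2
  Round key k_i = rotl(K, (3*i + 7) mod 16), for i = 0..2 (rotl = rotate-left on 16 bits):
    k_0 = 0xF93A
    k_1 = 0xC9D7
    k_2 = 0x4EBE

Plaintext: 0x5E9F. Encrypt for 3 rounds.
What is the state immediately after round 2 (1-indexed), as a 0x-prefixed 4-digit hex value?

0x324E

s_0 = plaintext = 0x5E9F
s_1 = Round(s_0, k_0) = 0xC71E
s_2 = Round(s_1, k_1) = 0x324E
s_3 = Round(s_2, k_2) = 0x3EDD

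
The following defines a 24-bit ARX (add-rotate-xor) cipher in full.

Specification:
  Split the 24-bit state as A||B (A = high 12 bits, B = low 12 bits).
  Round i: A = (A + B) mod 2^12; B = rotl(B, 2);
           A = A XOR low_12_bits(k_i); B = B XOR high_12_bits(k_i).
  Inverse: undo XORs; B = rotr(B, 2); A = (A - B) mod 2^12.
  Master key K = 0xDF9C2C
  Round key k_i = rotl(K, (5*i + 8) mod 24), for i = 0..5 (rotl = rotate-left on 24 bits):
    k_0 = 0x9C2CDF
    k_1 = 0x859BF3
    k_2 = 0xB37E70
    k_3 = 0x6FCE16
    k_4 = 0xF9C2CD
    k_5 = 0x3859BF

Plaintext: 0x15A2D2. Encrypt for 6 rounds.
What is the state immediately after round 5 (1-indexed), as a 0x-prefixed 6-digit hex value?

0xC09B5F

s_0 = plaintext = 0x15A2D2
s_1 = Round(s_0, k_0) = 0x8F328A
s_2 = Round(s_1, k_1) = 0x08E271
s_3 = Round(s_2, k_2) = 0xC8F2F3
s_4 = Round(s_3, k_3) = 0x194D30
s_5 = Round(s_4, k_4) = 0xC09B5F
s_6 = Round(s_5, k_5) = 0xED7EFB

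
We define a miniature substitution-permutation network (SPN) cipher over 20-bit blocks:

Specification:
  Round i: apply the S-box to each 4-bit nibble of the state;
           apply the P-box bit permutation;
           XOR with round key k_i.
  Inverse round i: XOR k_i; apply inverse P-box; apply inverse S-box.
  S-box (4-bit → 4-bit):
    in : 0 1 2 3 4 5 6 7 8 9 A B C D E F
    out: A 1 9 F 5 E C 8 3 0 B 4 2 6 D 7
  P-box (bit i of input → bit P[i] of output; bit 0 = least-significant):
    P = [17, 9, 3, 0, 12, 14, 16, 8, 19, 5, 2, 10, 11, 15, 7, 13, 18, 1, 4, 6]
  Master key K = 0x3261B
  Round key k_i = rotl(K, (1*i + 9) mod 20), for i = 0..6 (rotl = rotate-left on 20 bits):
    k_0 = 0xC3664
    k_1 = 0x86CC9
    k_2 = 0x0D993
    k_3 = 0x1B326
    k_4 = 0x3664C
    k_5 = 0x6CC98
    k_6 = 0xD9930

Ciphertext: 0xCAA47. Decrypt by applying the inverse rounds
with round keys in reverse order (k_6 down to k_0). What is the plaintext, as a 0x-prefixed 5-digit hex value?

s_0 = ciphertext = 0xCAA47
s_1 = InvRound(s_0, k_6) = 0x57DE0
s_2 = InvRound(s_1, k_5) = 0x60CE4
s_3 = InvRound(s_2, k_4) = 0x1ECDD
s_4 = InvRound(s_3, k_3) = 0x540A5
s_5 = InvRound(s_4, k_2) = 0xF8DE9
s_6 = InvRound(s_5, k_1) = 0x10C51
s_7 = InvRound(s_6, k_0) = 0x42F40

0x42F40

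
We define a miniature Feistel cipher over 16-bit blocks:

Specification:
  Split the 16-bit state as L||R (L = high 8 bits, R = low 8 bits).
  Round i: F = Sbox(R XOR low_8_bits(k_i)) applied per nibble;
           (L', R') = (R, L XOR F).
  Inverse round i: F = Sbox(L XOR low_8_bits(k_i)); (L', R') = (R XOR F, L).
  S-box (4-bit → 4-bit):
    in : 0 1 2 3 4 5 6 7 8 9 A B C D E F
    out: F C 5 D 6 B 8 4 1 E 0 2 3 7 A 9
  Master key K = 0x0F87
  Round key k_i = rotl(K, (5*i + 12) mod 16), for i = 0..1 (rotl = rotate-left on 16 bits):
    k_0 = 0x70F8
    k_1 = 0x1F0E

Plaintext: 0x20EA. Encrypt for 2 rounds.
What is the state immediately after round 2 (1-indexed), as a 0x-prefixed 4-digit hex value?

s_0 = plaintext = 0x20EA
s_1 = Round(s_0, k_0) = 0xEAE5
s_2 = Round(s_1, k_1) = 0xE548

0xE548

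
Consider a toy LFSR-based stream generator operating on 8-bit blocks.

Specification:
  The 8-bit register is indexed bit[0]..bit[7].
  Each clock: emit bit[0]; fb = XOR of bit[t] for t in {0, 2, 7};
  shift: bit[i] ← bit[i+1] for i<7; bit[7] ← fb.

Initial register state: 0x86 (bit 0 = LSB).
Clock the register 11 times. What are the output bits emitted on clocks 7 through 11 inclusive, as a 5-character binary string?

reg_0 = 0x86
clock 1: out=0, reg = 0x43
clock 2: out=1, reg = 0xA1
clock 3: out=1, reg = 0x50
clock 4: out=0, reg = 0x28
clock 5: out=0, reg = 0x14
clock 6: out=0, reg = 0x8A
clock 7: out=0, reg = 0xC5
clock 8: out=1, reg = 0xE2
clock 9: out=0, reg = 0xF1
clock 10: out=1, reg = 0x78
clock 11: out=0, reg = 0x3C

01010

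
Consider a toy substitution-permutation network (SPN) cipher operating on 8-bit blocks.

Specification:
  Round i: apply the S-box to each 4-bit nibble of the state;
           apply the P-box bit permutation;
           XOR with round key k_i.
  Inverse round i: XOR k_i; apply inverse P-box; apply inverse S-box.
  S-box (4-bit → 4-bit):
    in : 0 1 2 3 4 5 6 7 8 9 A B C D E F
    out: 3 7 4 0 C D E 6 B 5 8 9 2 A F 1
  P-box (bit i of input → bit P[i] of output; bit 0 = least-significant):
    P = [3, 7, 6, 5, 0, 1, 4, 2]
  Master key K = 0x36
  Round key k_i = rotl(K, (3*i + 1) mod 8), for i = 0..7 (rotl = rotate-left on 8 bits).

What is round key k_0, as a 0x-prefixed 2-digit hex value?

K = 0x36
k_0 = rotl(K, (3*0+1) mod 8) = rotl(K, 1) = 0x6C

0x6C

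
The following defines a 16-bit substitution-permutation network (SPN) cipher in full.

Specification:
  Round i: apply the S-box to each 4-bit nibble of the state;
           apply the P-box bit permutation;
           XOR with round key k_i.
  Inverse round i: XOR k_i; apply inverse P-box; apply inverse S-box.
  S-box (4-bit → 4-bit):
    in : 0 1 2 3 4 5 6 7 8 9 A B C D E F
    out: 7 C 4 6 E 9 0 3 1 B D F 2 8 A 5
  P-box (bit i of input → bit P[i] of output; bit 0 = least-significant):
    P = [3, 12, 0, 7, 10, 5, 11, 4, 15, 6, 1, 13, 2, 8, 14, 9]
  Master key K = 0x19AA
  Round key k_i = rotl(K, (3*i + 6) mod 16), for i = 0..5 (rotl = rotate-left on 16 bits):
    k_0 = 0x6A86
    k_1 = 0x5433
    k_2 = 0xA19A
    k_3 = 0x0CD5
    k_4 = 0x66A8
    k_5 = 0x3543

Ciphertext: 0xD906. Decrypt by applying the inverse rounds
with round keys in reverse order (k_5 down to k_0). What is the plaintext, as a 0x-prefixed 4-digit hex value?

s_0 = ciphertext = 0xD906
s_1 = InvRound(s_0, k_5) = 0xF9F2
s_2 = InvRound(s_1, k_4) = 0xE0A7
s_3 = InvRound(s_2, k_3) = 0x2BB6
s_4 = InvRound(s_3, k_2) = 0x5838
s_5 = InvRound(s_4, k_1) = 0x62FF
s_6 = InvRound(s_5, k_0) = 0x6C4F

0x6C4F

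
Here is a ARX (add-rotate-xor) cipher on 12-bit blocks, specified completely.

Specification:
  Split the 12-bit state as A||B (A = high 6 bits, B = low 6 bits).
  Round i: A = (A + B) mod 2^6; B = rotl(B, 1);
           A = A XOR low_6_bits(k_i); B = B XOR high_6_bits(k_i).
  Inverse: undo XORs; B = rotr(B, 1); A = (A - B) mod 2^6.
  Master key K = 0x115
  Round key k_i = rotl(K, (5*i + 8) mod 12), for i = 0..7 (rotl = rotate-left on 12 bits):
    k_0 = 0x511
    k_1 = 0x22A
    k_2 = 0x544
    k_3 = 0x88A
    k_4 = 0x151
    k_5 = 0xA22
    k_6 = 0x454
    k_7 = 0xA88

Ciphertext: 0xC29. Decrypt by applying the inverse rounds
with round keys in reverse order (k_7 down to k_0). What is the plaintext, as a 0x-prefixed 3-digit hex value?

s_0 = ciphertext = 0xC29
s_1 = InvRound(s_0, k_7) = 0x5E1
s_2 = InvRound(s_1, k_6) = 0xAD8
s_3 = InvRound(s_2, k_5) = 0xC58
s_4 = InvRound(s_3, k_4) = 0xCAE
s_5 = InvRound(s_4, k_3) = 0xC86
s_6 = InvRound(s_5, k_2) = 0x369
s_7 = InvRound(s_6, k_1) = 0xDF0
s_8 = InvRound(s_7, k_0) = 0x512

0x512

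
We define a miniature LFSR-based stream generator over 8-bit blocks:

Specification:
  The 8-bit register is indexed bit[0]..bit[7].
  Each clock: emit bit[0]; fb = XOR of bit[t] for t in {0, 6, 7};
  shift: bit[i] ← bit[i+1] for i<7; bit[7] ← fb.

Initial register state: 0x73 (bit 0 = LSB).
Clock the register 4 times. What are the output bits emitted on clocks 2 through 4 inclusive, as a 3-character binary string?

reg_0 = 0x73
clock 1: out=1, reg = 0x39
clock 2: out=1, reg = 0x9C
clock 3: out=0, reg = 0xCE
clock 4: out=0, reg = 0x67

100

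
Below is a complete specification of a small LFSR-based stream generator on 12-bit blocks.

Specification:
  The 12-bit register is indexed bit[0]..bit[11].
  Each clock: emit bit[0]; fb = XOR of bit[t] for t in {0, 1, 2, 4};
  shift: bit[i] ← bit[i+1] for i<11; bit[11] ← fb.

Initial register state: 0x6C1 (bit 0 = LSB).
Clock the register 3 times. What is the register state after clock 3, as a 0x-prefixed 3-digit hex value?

reg_0 = 0x6C1
clock 1: out=1, reg = 0xB60
clock 2: out=0, reg = 0x5B0
clock 3: out=0, reg = 0xAD8

0xAD8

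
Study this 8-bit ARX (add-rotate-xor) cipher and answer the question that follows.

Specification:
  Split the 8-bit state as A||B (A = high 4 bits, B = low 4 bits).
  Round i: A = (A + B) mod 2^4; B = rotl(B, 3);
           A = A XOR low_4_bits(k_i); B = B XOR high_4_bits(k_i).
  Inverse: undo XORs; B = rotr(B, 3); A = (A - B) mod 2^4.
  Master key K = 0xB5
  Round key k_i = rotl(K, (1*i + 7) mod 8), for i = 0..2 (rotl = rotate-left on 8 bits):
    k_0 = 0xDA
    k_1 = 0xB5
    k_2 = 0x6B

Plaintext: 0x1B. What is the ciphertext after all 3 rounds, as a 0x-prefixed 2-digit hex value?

0x5B

s_0 = plaintext = 0x1B
s_1 = Round(s_0, k_0) = 0x60
s_2 = Round(s_1, k_1) = 0x3B
s_3 = Round(s_2, k_2) = 0x5B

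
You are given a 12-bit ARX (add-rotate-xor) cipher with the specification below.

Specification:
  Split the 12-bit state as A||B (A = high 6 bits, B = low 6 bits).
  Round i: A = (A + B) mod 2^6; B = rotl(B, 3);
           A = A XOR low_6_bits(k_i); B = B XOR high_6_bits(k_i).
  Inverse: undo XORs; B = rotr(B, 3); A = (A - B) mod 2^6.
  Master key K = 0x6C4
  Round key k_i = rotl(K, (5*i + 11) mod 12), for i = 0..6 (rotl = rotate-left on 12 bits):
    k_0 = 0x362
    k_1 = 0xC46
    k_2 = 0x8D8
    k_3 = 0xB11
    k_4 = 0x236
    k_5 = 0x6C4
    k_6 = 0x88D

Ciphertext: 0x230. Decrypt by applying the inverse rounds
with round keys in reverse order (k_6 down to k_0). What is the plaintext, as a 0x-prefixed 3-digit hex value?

0x020

s_0 = ciphertext = 0x230
s_1 = InvRound(s_0, k_6) = 0xCD2
s_2 = InvRound(s_1, k_5) = 0xB89
s_3 = InvRound(s_2, k_4) = 0x408
s_4 = InvRound(s_3, k_3) = 0x764
s_5 = InvRound(s_4, k_2) = 0x378
s_6 = InvRound(s_5, k_1) = 0x089
s_7 = InvRound(s_6, k_0) = 0x020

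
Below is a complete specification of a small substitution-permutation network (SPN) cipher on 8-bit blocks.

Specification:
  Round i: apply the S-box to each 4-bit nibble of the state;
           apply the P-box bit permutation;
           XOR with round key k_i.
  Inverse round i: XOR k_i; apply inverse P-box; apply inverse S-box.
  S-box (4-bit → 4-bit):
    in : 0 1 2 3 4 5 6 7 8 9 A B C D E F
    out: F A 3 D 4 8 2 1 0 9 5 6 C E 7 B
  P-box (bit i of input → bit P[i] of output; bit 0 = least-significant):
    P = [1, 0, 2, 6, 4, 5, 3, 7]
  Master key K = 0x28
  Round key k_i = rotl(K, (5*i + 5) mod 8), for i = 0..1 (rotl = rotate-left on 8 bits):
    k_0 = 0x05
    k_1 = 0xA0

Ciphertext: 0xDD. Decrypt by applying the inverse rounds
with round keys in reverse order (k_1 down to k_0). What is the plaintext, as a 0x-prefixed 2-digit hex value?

s_0 = ciphertext = 0xDD
s_1 = InvRound(s_0, k_1) = 0xED
s_2 = InvRound(s_1, k_0) = 0xD5

0xD5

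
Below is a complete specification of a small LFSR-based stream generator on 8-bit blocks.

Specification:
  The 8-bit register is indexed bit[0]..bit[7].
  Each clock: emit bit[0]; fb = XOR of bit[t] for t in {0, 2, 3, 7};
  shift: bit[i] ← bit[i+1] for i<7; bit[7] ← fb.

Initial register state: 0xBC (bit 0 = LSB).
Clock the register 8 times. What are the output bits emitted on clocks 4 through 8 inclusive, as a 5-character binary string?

reg_0 = 0xBC
clock 1: out=0, reg = 0xDE
clock 2: out=0, reg = 0xEF
clock 3: out=1, reg = 0x77
clock 4: out=1, reg = 0x3B
clock 5: out=1, reg = 0x1D
clock 6: out=1, reg = 0x8E
clock 7: out=0, reg = 0xC7
clock 8: out=1, reg = 0xE3

11101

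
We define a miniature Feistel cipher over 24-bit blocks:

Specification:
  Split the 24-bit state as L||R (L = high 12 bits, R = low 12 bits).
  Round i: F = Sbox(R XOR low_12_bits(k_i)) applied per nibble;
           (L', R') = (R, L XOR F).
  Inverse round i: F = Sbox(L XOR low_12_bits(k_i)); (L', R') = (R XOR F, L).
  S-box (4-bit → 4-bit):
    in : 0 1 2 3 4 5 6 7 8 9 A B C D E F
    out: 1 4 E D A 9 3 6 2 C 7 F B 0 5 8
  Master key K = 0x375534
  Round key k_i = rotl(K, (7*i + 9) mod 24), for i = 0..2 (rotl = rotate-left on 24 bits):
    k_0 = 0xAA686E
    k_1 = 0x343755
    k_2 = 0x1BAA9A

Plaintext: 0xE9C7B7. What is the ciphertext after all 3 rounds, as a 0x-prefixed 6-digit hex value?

0x30EA5A

s_0 = plaintext = 0xE9C7B7
s_1 = Round(s_0, k_0) = 0x7B7690
s_2 = Round(s_1, k_1) = 0x69030E
s_3 = Round(s_2, k_2) = 0x30EA5A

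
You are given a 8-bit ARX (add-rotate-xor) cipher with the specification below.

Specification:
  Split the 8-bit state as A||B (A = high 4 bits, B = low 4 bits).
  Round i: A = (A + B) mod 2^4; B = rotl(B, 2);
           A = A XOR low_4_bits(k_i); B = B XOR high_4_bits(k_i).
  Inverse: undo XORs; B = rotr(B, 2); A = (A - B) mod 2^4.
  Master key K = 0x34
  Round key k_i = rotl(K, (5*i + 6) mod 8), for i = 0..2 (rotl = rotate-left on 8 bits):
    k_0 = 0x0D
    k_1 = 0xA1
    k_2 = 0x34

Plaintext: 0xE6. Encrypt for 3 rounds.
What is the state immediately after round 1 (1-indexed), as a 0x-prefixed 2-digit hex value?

s_0 = plaintext = 0xE6
s_1 = Round(s_0, k_0) = 0x99
s_2 = Round(s_1, k_1) = 0x3C
s_3 = Round(s_2, k_2) = 0xB0

0x99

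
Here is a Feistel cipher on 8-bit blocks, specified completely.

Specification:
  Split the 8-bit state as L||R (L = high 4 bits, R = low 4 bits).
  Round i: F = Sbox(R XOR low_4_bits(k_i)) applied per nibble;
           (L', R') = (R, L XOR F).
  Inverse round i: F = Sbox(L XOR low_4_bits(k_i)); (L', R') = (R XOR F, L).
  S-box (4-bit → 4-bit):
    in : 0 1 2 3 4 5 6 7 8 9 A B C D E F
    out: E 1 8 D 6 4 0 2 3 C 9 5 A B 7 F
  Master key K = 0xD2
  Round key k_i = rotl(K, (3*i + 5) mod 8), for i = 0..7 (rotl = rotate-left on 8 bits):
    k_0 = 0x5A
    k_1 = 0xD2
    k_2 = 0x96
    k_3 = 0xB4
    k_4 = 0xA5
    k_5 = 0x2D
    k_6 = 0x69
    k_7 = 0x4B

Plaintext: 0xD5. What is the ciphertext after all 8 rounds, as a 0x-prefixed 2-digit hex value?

0xF8

s_0 = plaintext = 0xD5
s_1 = Round(s_0, k_0) = 0x52
s_2 = Round(s_1, k_1) = 0x2B
s_3 = Round(s_2, k_2) = 0xB9
s_4 = Round(s_3, k_3) = 0x90
s_5 = Round(s_4, k_4) = 0x0D
s_6 = Round(s_5, k_5) = 0xDE
s_7 = Round(s_6, k_6) = 0xEF
s_8 = Round(s_7, k_7) = 0xF8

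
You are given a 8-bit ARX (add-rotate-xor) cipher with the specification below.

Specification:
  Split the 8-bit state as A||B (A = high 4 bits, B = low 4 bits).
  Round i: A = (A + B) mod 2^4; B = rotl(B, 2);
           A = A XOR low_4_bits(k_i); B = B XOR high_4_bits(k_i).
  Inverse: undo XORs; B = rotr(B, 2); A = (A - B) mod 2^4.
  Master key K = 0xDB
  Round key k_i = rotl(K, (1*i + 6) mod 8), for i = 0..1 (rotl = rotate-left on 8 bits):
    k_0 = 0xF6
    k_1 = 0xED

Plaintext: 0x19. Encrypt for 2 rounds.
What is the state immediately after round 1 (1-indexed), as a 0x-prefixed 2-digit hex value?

s_0 = plaintext = 0x19
s_1 = Round(s_0, k_0) = 0xC9
s_2 = Round(s_1, k_1) = 0x88

0xC9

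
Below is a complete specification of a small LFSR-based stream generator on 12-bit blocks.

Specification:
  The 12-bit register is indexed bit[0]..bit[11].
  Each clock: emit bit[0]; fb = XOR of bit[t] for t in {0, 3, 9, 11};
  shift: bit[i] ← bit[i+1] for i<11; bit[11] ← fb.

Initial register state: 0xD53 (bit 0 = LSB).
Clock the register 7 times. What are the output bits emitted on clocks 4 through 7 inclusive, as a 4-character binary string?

reg_0 = 0xD53
clock 1: out=1, reg = 0x6A9
clock 2: out=1, reg = 0xB54
clock 3: out=0, reg = 0x5AA
clock 4: out=0, reg = 0xAD5
clock 5: out=1, reg = 0xD6A
clock 6: out=0, reg = 0x6B5
clock 7: out=1, reg = 0x35A

0101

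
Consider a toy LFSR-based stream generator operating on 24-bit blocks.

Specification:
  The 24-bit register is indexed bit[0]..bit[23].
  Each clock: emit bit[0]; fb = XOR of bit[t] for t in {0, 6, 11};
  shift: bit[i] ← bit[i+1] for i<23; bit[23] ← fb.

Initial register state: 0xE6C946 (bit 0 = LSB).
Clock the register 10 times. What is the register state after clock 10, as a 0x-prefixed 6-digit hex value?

0xAEB9B2

reg_0 = 0xE6C946
clock 1: out=0, reg = 0x7364A3
clock 2: out=1, reg = 0xB9B251
clock 3: out=1, reg = 0x5CD928
clock 4: out=0, reg = 0xAE6C94
clock 5: out=0, reg = 0xD7364A
clock 6: out=0, reg = 0xEB9B25
clock 7: out=1, reg = 0x75CD92
clock 8: out=0, reg = 0xBAE6C9
clock 9: out=1, reg = 0x5D7364
clock 10: out=0, reg = 0xAEB9B2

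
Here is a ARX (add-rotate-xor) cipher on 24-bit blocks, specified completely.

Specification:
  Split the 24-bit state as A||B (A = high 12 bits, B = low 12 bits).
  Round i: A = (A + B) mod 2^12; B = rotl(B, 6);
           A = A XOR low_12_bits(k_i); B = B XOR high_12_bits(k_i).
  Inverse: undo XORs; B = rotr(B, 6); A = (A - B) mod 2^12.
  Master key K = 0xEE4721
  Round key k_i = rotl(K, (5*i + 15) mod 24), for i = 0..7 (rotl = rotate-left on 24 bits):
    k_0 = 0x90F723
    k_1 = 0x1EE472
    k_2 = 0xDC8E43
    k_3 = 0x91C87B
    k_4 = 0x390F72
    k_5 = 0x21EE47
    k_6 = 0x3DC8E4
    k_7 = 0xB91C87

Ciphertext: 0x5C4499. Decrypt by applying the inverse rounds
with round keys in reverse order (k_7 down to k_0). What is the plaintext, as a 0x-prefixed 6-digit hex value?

s_0 = ciphertext = 0x5C4499
s_1 = InvRound(s_0, k_7) = 0x70723C
s_2 = InvRound(s_1, k_6) = 0x7DC807
s_3 = InvRound(s_2, k_5) = 0x333668
s_4 = InvRound(s_3, k_4) = 0xE2AE17
s_5 = InvRound(s_4, k_3) = 0x3752DC
s_6 = InvRound(s_5, k_2) = 0x7FA53C
s_7 = InvRound(s_6, k_1) = 0xEF5493
s_8 = InvRound(s_7, k_0) = 0x2A0736

0x2A0736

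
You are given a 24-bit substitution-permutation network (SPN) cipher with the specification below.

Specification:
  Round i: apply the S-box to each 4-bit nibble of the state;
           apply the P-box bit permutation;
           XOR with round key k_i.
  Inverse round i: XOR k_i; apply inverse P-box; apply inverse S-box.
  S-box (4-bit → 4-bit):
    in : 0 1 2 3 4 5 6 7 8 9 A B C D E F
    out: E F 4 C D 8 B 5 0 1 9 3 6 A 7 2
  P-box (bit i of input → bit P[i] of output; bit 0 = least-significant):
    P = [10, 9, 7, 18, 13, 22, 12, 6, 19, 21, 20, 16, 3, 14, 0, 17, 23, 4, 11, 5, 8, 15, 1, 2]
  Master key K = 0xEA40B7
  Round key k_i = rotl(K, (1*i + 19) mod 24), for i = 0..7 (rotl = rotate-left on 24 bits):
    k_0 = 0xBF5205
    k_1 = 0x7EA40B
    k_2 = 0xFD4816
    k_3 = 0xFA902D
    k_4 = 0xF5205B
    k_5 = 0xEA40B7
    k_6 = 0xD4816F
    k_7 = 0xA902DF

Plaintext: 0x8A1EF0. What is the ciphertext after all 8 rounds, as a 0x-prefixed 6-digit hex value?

0x21789C

s_0 = plaintext = 0x8A1EF0
s_1 = Round(s_0, k_0) = 0x4110AC
s_2 = Round(s_1, k_1) = 0xCDCFF4
s_3 = Round(s_2, k_2) = 0x998CA5
s_4 = Round(s_3, k_3) = 0x4EB16D
s_5 = Round(s_4, k_4) = 0x084B05
s_6 = Round(s_5, k_5) = 0x84D0F8
s_7 = Round(s_6, k_6) = 0x27C94F
s_8 = Round(s_7, k_7) = 0x21789C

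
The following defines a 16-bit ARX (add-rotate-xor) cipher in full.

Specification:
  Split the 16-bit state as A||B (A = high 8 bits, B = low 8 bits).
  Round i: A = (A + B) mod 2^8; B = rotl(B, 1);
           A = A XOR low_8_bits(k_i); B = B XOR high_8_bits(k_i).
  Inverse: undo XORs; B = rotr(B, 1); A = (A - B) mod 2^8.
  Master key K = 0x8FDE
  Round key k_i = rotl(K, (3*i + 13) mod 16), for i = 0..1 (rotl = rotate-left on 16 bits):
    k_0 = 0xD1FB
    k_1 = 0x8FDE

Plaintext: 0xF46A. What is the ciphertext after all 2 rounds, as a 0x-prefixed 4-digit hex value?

0x7485

s_0 = plaintext = 0xF46A
s_1 = Round(s_0, k_0) = 0xA505
s_2 = Round(s_1, k_1) = 0x7485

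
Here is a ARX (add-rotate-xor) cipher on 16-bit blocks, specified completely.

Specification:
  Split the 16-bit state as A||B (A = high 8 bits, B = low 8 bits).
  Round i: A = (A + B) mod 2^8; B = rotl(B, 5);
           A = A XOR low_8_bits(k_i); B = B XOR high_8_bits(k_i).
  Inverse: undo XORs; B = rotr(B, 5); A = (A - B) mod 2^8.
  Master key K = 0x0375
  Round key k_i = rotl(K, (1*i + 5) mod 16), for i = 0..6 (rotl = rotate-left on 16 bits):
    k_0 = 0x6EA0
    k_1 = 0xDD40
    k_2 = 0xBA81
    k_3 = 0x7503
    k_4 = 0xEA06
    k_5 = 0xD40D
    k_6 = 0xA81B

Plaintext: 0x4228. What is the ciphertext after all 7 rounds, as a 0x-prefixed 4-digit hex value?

0x2BE9

s_0 = plaintext = 0x4228
s_1 = Round(s_0, k_0) = 0xCA6B
s_2 = Round(s_1, k_1) = 0x75B0
s_3 = Round(s_2, k_2) = 0xA4AC
s_4 = Round(s_3, k_3) = 0x53E0
s_5 = Round(s_4, k_4) = 0x35F6
s_6 = Round(s_5, k_5) = 0x260A
s_7 = Round(s_6, k_6) = 0x2BE9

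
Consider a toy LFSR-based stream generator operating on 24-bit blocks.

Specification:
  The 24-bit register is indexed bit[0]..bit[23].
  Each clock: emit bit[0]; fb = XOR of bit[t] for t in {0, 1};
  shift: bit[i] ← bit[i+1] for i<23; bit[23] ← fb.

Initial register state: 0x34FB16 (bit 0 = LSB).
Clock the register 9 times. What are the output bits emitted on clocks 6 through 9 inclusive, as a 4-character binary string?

reg_0 = 0x34FB16
clock 1: out=0, reg = 0x9A7D8B
clock 2: out=1, reg = 0x4D3EC5
clock 3: out=1, reg = 0xA69F62
clock 4: out=0, reg = 0xD34FB1
clock 5: out=1, reg = 0xE9A7D8
clock 6: out=0, reg = 0x74D3EC
clock 7: out=0, reg = 0x3A69F6
clock 8: out=0, reg = 0x9D34FB
clock 9: out=1, reg = 0x4E9A7D

0001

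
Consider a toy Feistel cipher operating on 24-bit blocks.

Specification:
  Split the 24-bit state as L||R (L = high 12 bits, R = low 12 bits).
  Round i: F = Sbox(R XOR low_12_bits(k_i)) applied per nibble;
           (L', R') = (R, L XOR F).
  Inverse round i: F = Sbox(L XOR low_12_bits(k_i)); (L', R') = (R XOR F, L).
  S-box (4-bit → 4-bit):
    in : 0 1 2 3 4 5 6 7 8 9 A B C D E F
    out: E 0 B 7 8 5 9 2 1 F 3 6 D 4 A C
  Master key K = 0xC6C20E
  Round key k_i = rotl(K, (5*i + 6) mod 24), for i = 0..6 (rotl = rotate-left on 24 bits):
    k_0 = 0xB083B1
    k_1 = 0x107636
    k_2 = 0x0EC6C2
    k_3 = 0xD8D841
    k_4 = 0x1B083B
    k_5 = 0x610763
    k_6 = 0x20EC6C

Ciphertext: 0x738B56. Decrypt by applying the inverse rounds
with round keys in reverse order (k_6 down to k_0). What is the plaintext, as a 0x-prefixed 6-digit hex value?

0xEC6577

s_0 = ciphertext = 0x738B56
s_1 = InvRound(s_0, k_6) = 0xD0E738
s_2 = InvRound(s_1, k_5) = 0x4ACD0E
s_3 = InvRound(s_2, k_4) = 0x0FC4AC
s_4 = InvRound(s_3, k_3) = 0x5C80FC
s_5 = InvRound(s_4, k_2) = 0x71F5C8
s_6 = InvRound(s_5, k_1) = 0x57771F
s_7 = InvRound(s_6, k_0) = 0xEC6577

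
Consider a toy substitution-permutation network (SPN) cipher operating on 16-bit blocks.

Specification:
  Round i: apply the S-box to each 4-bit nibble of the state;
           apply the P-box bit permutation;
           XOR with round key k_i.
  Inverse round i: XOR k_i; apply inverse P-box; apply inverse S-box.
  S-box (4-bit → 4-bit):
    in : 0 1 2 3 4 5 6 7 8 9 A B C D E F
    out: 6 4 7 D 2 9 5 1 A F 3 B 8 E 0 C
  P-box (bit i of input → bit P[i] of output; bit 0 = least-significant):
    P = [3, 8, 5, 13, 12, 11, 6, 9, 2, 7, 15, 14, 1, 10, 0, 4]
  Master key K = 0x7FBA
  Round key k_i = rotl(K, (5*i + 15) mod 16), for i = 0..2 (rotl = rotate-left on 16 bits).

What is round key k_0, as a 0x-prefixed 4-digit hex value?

0x3FDD

K = 0x7FBA
k_0 = rotl(K, (5*0+15) mod 16) = rotl(K, 15) = 0x3FDD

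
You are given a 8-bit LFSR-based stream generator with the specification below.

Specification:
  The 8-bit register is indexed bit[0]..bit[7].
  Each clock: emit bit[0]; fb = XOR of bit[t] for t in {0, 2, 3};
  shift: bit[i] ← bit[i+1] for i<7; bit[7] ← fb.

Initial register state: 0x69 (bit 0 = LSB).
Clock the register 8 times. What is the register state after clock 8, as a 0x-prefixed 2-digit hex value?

0x3E

reg_0 = 0x69
clock 1: out=1, reg = 0x34
clock 2: out=0, reg = 0x9A
clock 3: out=0, reg = 0xCD
clock 4: out=1, reg = 0xE6
clock 5: out=0, reg = 0xF3
clock 6: out=1, reg = 0xF9
clock 7: out=1, reg = 0x7C
clock 8: out=0, reg = 0x3E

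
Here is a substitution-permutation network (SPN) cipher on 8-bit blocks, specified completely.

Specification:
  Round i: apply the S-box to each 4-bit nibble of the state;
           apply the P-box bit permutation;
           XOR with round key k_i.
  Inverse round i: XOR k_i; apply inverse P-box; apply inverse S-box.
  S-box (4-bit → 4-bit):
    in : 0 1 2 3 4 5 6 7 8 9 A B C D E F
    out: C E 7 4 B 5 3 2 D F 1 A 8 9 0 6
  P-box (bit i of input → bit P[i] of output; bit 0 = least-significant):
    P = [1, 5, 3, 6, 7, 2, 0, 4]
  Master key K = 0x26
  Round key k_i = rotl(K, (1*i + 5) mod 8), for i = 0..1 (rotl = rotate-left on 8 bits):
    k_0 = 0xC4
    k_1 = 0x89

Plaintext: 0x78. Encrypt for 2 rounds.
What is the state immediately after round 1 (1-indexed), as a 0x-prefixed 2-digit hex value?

0x8A

s_0 = plaintext = 0x78
s_1 = Round(s_0, k_0) = 0x8A
s_2 = Round(s_1, k_1) = 0x1A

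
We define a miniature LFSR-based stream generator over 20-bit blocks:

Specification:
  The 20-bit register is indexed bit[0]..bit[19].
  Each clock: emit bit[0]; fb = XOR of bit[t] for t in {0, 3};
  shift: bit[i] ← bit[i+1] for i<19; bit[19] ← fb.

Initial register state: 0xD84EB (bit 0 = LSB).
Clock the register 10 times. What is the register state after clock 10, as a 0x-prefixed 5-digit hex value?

0x1DB61

reg_0 = 0xD84EB
clock 1: out=1, reg = 0x6C275
clock 2: out=1, reg = 0xB613A
clock 3: out=0, reg = 0xDB09D
clock 4: out=1, reg = 0x6D84E
clock 5: out=0, reg = 0xB6C27
clock 6: out=1, reg = 0xDB613
clock 7: out=1, reg = 0xEDB09
clock 8: out=1, reg = 0x76D84
clock 9: out=0, reg = 0x3B6C2
clock 10: out=0, reg = 0x1DB61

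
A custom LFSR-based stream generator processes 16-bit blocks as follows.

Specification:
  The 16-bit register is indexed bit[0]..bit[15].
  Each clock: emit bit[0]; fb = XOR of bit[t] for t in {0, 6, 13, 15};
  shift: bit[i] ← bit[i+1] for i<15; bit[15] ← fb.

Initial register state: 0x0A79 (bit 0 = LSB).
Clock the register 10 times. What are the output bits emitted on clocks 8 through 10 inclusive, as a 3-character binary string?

001

reg_0 = 0x0A79
clock 1: out=1, reg = 0x053C
clock 2: out=0, reg = 0x029E
clock 3: out=0, reg = 0x014F
clock 4: out=1, reg = 0x00A7
clock 5: out=1, reg = 0x8053
clock 6: out=1, reg = 0xC029
clock 7: out=1, reg = 0x6014
clock 8: out=0, reg = 0xB00A
clock 9: out=0, reg = 0x5805
clock 10: out=1, reg = 0xAC02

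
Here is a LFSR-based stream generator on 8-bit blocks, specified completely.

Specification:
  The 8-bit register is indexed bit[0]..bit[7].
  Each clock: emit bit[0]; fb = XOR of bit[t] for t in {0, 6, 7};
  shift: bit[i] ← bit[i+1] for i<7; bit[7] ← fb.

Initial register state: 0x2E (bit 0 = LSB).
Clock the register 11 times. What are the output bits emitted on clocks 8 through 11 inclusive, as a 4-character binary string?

0010

reg_0 = 0x2E
clock 1: out=0, reg = 0x17
clock 2: out=1, reg = 0x8B
clock 3: out=1, reg = 0x45
clock 4: out=1, reg = 0x22
clock 5: out=0, reg = 0x11
clock 6: out=1, reg = 0x88
clock 7: out=0, reg = 0xC4
clock 8: out=0, reg = 0x62
clock 9: out=0, reg = 0xB1
clock 10: out=1, reg = 0x58
clock 11: out=0, reg = 0xAC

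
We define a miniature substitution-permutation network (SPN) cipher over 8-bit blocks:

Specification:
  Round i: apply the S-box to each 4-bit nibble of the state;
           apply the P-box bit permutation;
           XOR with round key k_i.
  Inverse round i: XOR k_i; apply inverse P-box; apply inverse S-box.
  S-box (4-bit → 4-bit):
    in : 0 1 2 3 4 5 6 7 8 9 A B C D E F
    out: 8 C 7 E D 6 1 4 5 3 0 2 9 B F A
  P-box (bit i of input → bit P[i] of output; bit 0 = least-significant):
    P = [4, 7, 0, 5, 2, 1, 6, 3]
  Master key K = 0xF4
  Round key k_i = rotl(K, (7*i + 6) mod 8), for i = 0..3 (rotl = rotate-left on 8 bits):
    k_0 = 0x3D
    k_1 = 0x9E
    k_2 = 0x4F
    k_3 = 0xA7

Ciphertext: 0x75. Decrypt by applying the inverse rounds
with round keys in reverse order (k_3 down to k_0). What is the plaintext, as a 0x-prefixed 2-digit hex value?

s_0 = ciphertext = 0x75
s_1 = InvRound(s_0, k_3) = 0x59
s_2 = InvRound(s_1, k_2) = 0x96
s_3 = InvRound(s_2, k_1) = 0x0A
s_4 = InvRound(s_3, k_0) = 0x94

0x94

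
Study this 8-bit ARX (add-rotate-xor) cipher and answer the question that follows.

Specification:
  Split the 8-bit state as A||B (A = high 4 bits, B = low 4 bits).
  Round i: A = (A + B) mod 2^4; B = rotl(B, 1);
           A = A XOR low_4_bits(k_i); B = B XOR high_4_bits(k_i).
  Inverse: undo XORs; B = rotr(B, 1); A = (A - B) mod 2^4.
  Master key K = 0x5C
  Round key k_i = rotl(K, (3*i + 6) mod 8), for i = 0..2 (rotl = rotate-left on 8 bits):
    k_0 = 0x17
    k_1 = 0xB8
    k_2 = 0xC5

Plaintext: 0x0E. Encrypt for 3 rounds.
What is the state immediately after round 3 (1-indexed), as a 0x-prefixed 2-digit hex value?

0xA8

s_0 = plaintext = 0x0E
s_1 = Round(s_0, k_0) = 0x9C
s_2 = Round(s_1, k_1) = 0xD2
s_3 = Round(s_2, k_2) = 0xA8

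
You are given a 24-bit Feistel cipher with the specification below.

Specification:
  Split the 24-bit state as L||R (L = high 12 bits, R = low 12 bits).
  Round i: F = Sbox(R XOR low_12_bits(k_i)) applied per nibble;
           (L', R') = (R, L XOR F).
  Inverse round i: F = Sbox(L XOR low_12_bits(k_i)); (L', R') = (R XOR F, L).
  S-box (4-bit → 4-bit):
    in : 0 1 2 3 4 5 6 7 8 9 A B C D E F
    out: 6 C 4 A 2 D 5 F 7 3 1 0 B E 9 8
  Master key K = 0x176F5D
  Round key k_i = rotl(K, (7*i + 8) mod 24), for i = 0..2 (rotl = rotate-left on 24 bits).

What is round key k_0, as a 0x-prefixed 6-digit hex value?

K = 0x176F5D
k_0 = rotl(K, (7*0+8) mod 24) = rotl(K, 8) = 0x6F5D17

0x6F5D17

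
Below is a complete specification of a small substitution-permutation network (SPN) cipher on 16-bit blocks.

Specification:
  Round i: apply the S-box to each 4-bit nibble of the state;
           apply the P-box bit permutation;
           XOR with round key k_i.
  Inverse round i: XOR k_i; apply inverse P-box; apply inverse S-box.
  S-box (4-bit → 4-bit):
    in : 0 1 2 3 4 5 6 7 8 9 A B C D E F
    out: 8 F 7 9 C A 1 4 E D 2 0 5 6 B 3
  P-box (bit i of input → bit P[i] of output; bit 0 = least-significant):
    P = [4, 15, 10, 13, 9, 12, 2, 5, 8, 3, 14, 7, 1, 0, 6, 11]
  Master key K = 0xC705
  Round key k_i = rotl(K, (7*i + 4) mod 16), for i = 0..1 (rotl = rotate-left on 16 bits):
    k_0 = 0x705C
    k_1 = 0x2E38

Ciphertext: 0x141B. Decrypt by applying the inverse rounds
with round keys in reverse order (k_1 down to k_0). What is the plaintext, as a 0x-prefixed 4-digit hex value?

s_0 = ciphertext = 0x141B
s_1 = InvRound(s_0, k_1) = 0xEBE0
s_2 = InvRound(s_1, k_0) = 0x0E1F

0x0E1F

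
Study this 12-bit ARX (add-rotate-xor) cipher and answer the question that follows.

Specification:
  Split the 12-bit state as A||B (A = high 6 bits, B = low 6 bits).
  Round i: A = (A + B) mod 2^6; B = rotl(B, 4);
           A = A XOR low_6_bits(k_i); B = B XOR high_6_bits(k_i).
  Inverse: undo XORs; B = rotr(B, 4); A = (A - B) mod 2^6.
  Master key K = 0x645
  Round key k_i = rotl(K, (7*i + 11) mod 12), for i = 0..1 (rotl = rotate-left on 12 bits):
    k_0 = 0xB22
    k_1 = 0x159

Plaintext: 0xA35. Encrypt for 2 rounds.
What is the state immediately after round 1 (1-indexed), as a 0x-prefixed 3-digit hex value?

0xFF1

s_0 = plaintext = 0xA35
s_1 = Round(s_0, k_0) = 0xFF1
s_2 = Round(s_1, k_1) = 0xA59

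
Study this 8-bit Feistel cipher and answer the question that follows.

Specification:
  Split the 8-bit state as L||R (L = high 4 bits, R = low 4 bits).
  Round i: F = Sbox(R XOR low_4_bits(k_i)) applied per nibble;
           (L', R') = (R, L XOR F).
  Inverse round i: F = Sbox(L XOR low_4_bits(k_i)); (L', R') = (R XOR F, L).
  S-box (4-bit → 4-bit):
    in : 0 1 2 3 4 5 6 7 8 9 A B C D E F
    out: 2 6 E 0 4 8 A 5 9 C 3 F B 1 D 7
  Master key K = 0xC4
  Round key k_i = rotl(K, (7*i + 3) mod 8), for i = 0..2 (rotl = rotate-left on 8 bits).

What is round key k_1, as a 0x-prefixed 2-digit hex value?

0x13

K = 0xC4
k_0 = rotl(K, (7*0+3) mod 8) = rotl(K, 3) = 0x26
k_1 = rotl(K, (7*1+3) mod 8) = rotl(K, 2) = 0x13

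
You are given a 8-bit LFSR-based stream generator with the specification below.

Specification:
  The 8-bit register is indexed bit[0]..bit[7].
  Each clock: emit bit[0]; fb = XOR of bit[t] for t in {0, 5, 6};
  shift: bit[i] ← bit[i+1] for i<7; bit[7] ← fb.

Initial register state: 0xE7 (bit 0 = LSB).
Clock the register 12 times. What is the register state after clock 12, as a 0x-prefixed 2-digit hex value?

0xAC

reg_0 = 0xE7
clock 1: out=1, reg = 0xF3
clock 2: out=1, reg = 0xF9
clock 3: out=1, reg = 0xFC
clock 4: out=0, reg = 0x7E
clock 5: out=0, reg = 0x3F
clock 6: out=1, reg = 0x1F
clock 7: out=1, reg = 0x8F
clock 8: out=1, reg = 0xC7
clock 9: out=1, reg = 0x63
clock 10: out=1, reg = 0xB1
clock 11: out=1, reg = 0x58
clock 12: out=0, reg = 0xAC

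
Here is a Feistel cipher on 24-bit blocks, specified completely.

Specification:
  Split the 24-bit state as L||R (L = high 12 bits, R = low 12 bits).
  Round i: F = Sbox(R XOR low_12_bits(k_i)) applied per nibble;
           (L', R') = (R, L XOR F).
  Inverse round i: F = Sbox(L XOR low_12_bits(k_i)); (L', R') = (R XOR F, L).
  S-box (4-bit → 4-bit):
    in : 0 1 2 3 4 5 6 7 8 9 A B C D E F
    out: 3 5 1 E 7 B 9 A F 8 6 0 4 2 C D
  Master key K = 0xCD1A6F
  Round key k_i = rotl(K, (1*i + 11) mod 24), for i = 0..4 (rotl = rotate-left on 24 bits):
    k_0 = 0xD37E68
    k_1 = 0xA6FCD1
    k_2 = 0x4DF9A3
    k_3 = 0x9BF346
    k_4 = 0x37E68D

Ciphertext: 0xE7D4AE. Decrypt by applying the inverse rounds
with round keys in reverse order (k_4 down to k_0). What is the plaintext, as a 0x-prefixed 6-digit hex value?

0x768EEE

s_0 = ciphertext = 0xE7D4AE
s_1 = InvRound(s_0, k_4) = 0xB7DE7D
s_2 = InvRound(s_1, k_3) = 0x19DB7D
s_3 = InvRound(s_2, k_2) = 0x49119D
s_4 = InvRound(s_3, k_1) = 0xEEE491
s_5 = InvRound(s_4, k_0) = 0x768EEE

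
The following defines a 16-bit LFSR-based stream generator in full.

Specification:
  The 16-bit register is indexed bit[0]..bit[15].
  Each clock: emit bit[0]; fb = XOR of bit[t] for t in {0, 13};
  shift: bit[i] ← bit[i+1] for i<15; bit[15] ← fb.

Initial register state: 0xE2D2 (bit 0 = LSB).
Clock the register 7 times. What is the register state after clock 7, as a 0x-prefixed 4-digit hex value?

reg_0 = 0xE2D2
clock 1: out=0, reg = 0xF169
clock 2: out=1, reg = 0x78B4
clock 3: out=0, reg = 0xBC5A
clock 4: out=0, reg = 0xDE2D
clock 5: out=1, reg = 0xEF16
clock 6: out=0, reg = 0xF78B
clock 7: out=1, reg = 0x7BC5

0x7BC5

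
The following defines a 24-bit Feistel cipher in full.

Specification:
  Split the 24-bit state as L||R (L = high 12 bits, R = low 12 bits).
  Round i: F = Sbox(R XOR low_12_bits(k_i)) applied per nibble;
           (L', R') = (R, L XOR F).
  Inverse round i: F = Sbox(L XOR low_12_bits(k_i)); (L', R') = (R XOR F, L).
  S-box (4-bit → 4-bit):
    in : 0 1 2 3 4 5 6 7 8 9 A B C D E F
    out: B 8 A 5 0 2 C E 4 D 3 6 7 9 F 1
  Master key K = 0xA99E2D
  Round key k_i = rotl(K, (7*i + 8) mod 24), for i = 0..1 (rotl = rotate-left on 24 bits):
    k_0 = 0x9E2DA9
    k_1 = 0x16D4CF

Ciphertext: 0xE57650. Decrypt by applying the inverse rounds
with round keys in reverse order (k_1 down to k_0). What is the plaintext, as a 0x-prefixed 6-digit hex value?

s_0 = ciphertext = 0xE57650
s_1 = InvRound(s_0, k_1) = 0x584E57
s_2 = InvRound(s_1, k_0) = 0xAFE584

0xAFE584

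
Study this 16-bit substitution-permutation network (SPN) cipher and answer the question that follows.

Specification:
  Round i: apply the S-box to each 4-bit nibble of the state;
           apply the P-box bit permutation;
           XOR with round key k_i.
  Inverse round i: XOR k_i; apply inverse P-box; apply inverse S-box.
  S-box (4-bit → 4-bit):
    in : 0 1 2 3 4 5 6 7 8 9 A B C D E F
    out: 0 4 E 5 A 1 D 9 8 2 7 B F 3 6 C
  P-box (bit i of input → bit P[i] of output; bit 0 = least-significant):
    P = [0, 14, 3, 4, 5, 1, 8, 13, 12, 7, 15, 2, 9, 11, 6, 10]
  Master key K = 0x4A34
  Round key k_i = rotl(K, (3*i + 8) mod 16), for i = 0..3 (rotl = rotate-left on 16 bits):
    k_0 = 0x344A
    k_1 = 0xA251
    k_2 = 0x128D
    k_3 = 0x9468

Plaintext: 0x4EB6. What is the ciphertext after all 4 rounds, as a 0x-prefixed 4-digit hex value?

s_0 = plaintext = 0x4EB6
s_1 = Round(s_0, k_0) = 0x98F1
s_2 = Round(s_1, k_1) = 0x8B5D
s_3 = Round(s_2, k_2) = 0x4628
s_4 = Round(s_3, k_3) = 0x297E

0x297E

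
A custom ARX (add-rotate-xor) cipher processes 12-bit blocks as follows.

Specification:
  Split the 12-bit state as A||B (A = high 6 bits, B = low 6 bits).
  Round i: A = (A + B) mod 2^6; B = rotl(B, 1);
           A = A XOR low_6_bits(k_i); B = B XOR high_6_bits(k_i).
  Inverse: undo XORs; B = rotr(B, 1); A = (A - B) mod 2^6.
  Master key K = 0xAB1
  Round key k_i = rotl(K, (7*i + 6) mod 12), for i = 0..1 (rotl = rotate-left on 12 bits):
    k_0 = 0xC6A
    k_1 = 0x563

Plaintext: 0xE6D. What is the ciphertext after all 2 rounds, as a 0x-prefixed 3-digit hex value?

s_0 = plaintext = 0xE6D
s_1 = Round(s_0, k_0) = 0x32A
s_2 = Round(s_1, k_1) = 0x540

0x540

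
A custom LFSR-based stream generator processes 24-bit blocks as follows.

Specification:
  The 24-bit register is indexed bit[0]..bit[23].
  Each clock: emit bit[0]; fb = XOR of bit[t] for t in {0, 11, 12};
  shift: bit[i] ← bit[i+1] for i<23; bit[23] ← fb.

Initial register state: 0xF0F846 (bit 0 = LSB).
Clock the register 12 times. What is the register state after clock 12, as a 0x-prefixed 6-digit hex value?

reg_0 = 0xF0F846
clock 1: out=0, reg = 0x787C23
clock 2: out=1, reg = 0xBC3E11
clock 3: out=1, reg = 0xDE1F08
clock 4: out=0, reg = 0x6F0F84
clock 5: out=0, reg = 0xB787C2
clock 6: out=0, reg = 0x5BC3E1
clock 7: out=1, reg = 0xADE1F0
clock 8: out=0, reg = 0x56F0F8
clock 9: out=0, reg = 0xAB787C
clock 10: out=0, reg = 0x55BC3E
clock 11: out=0, reg = 0x2ADE1F
clock 12: out=1, reg = 0x956F0F

0x956F0F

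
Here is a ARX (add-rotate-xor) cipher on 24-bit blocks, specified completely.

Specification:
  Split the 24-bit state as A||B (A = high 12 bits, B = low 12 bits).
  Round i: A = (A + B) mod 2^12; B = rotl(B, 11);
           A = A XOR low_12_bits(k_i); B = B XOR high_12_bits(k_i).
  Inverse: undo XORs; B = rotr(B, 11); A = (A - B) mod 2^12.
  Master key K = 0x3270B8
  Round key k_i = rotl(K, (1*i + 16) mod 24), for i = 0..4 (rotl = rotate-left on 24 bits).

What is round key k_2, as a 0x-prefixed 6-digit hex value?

0xE0C9C2

K = 0x3270B8
k_0 = rotl(K, (1*0+16) mod 24) = rotl(K, 16) = 0xB83270
k_1 = rotl(K, (1*1+16) mod 24) = rotl(K, 17) = 0x7064E1
k_2 = rotl(K, (1*2+16) mod 24) = rotl(K, 18) = 0xE0C9C2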